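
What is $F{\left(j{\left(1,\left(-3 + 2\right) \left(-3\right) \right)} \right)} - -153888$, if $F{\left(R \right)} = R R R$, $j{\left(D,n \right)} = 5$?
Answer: $154013$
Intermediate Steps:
$F{\left(R \right)} = R^{3}$ ($F{\left(R \right)} = R^{2} R = R^{3}$)
$F{\left(j{\left(1,\left(-3 + 2\right) \left(-3\right) \right)} \right)} - -153888 = 5^{3} - -153888 = 125 + 153888 = 154013$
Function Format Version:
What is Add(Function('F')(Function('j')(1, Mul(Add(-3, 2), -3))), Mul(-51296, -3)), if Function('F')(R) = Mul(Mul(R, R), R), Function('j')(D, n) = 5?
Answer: 154013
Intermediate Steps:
Function('F')(R) = Pow(R, 3) (Function('F')(R) = Mul(Pow(R, 2), R) = Pow(R, 3))
Add(Function('F')(Function('j')(1, Mul(Add(-3, 2), -3))), Mul(-51296, -3)) = Add(Pow(5, 3), Mul(-51296, -3)) = Add(125, 153888) = 154013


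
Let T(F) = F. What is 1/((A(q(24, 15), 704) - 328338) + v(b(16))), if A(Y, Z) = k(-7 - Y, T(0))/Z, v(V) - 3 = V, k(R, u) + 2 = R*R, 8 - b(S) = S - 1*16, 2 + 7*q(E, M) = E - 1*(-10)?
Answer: -34496/11325961729 ≈ -3.0457e-6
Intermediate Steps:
q(E, M) = 8/7 + E/7 (q(E, M) = -2/7 + (E - 1*(-10))/7 = -2/7 + (E + 10)/7 = -2/7 + (10 + E)/7 = -2/7 + (10/7 + E/7) = 8/7 + E/7)
b(S) = 24 - S (b(S) = 8 - (S - 1*16) = 8 - (S - 16) = 8 - (-16 + S) = 8 + (16 - S) = 24 - S)
k(R, u) = -2 + R**2 (k(R, u) = -2 + R*R = -2 + R**2)
v(V) = 3 + V
A(Y, Z) = (-2 + (-7 - Y)**2)/Z
1/((A(q(24, 15), 704) - 328338) + v(b(16))) = 1/(((-2 + (7 + (8/7 + (1/7)*24))**2)/704 - 328338) + (3 + (24 - 1*16))) = 1/(((-2 + (7 + (8/7 + 24/7))**2)/704 - 328338) + (3 + (24 - 16))) = 1/(((-2 + (7 + 32/7)**2)/704 - 328338) + (3 + 8)) = 1/(((-2 + (81/7)**2)/704 - 328338) + 11) = 1/(((-2 + 6561/49)/704 - 328338) + 11) = 1/(((1/704)*(6463/49) - 328338) + 11) = 1/((6463/34496 - 328338) + 11) = 1/(-11326341185/34496 + 11) = 1/(-11325961729/34496) = -34496/11325961729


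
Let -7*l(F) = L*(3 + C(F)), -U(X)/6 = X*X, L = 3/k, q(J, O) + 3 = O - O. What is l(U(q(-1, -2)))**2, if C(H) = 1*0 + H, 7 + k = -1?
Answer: 23409/3136 ≈ 7.4646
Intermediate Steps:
k = -8 (k = -7 - 1 = -8)
q(J, O) = -3 (q(J, O) = -3 + (O - O) = -3 + 0 = -3)
L = -3/8 (L = 3/(-8) = 3*(-1/8) = -3/8 ≈ -0.37500)
U(X) = -6*X**2 (U(X) = -6*X*X = -6*X**2)
C(H) = H (C(H) = 0 + H = H)
l(F) = 9/56 + 3*F/56 (l(F) = -(-3)*(3 + F)/56 = -(-9/8 - 3*F/8)/7 = 9/56 + 3*F/56)
l(U(q(-1, -2)))**2 = (9/56 + 3*(-6*(-3)**2)/56)**2 = (9/56 + 3*(-6*9)/56)**2 = (9/56 + (3/56)*(-54))**2 = (9/56 - 81/28)**2 = (-153/56)**2 = 23409/3136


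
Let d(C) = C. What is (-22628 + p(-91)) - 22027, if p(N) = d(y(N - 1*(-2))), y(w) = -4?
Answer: -44659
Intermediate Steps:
p(N) = -4
(-22628 + p(-91)) - 22027 = (-22628 - 4) - 22027 = -22632 - 22027 = -44659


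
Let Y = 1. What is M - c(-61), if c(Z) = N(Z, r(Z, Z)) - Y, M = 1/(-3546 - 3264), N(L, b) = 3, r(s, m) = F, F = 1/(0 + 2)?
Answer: -13621/6810 ≈ -2.0001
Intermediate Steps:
F = 1/2 ≈ 0.50000
r(s, m) = 1/2
M = -1/6810 (M = 1/(-6810) = -1/6810 ≈ -0.00014684)
c(Z) = 2 (c(Z) = 3 - 1*1 = 3 - 1 = 2)
M - c(-61) = -1/6810 - 1*2 = -1/6810 - 2 = -13621/6810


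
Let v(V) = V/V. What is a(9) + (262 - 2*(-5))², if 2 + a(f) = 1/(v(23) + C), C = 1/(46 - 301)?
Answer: 18791683/254 ≈ 73983.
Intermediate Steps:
v(V) = 1
C = -1/255 (C = 1/(-255) = -1/255 ≈ -0.0039216)
a(f) = -253/254 (a(f) = -2 + 1/(1 - 1/255) = -2 + 1/(254/255) = -2 + 255/254 = -253/254)
a(9) + (262 - 2*(-5))² = -253/254 + (262 - 2*(-5))² = -253/254 + (262 + 10)² = -253/254 + 272² = -253/254 + 73984 = 18791683/254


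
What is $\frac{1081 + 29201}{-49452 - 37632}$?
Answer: $- \frac{5047}{14514} \approx -0.34773$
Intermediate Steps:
$\frac{1081 + 29201}{-49452 - 37632} = \frac{30282}{-87084} = 30282 \left(- \frac{1}{87084}\right) = - \frac{5047}{14514}$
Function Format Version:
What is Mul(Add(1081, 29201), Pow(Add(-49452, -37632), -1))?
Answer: Rational(-5047, 14514) ≈ -0.34773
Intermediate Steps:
Mul(Add(1081, 29201), Pow(Add(-49452, -37632), -1)) = Mul(30282, Pow(-87084, -1)) = Mul(30282, Rational(-1, 87084)) = Rational(-5047, 14514)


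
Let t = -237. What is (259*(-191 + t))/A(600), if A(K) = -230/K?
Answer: 6651120/23 ≈ 2.8918e+5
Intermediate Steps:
(259*(-191 + t))/A(600) = (259*(-191 - 237))/((-230/600)) = (259*(-428))/((-230*1/600)) = -110852/(-23/60) = -110852*(-60/23) = 6651120/23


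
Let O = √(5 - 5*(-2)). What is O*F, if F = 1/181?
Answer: √15/181 ≈ 0.021398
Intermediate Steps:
O = √15 (O = √(5 + 10) = √15 ≈ 3.8730)
F = 1/181 ≈ 0.0055249
O*F = √15*(1/181) = √15/181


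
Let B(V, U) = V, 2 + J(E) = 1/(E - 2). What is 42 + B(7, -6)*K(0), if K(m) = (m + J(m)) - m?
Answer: 49/2 ≈ 24.500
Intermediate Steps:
J(E) = -2 + 1/(-2 + E) (J(E) = -2 + 1/(E - 2) = -2 + 1/(-2 + E))
K(m) = (5 - 2*m)/(-2 + m) (K(m) = (m + (5 - 2*m)/(-2 + m)) - m = (5 - 2*m)/(-2 + m))
42 + B(7, -6)*K(0) = 42 + 7*((5 - 2*0)/(-2 + 0)) = 42 + 7*((5 + 0)/(-2)) = 42 + 7*(-½*5) = 42 + 7*(-5/2) = 42 - 35/2 = 49/2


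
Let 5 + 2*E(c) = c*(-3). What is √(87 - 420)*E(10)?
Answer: -105*I*√37/2 ≈ -319.35*I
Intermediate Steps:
E(c) = -5/2 - 3*c/2 (E(c) = -5/2 + (c*(-3))/2 = -5/2 + (-3*c)/2 = -5/2 - 3*c/2)
√(87 - 420)*E(10) = √(87 - 420)*(-5/2 - 3/2*10) = √(-333)*(-5/2 - 15) = (3*I*√37)*(-35/2) = -105*I*√37/2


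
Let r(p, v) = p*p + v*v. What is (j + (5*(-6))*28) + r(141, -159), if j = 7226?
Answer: 51548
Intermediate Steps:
r(p, v) = p² + v²
(j + (5*(-6))*28) + r(141, -159) = (7226 + (5*(-6))*28) + (141² + (-159)²) = (7226 - 30*28) + (19881 + 25281) = (7226 - 840) + 45162 = 6386 + 45162 = 51548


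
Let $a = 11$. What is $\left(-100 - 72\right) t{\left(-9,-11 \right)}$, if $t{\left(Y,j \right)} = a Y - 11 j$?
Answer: $-3784$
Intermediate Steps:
$t{\left(Y,j \right)} = - 11 j + 11 Y$ ($t{\left(Y,j \right)} = 11 Y - 11 j = - 11 j + 11 Y$)
$\left(-100 - 72\right) t{\left(-9,-11 \right)} = \left(-100 - 72\right) \left(\left(-11\right) \left(-11\right) + 11 \left(-9\right)\right) = - 172 \left(121 - 99\right) = \left(-172\right) 22 = -3784$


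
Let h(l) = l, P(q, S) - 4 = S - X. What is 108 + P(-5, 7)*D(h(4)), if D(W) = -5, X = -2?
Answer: 43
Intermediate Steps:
P(q, S) = 6 + S (P(q, S) = 4 + (S - 1*(-2)) = 4 + (S + 2) = 4 + (2 + S) = 6 + S)
108 + P(-5, 7)*D(h(4)) = 108 + (6 + 7)*(-5) = 108 + 13*(-5) = 108 - 65 = 43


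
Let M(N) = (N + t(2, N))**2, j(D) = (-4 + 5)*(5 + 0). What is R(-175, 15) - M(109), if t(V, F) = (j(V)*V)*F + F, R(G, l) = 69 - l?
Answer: -1710810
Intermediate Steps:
j(D) = 5 (j(D) = 1*5 = 5)
t(V, F) = F + 5*F*V (t(V, F) = (5*V)*F + F = 5*F*V + F = F + 5*F*V)
M(N) = 144*N**2 (M(N) = (N + N*(1 + 5*2))**2 = (N + N*(1 + 10))**2 = (N + N*11)**2 = (N + 11*N)**2 = (12*N)**2 = 144*N**2)
R(-175, 15) - M(109) = (69 - 1*15) - 144*109**2 = (69 - 15) - 144*11881 = 54 - 1*1710864 = 54 - 1710864 = -1710810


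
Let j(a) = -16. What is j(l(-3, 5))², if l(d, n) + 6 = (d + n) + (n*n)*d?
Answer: 256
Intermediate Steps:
l(d, n) = -6 + d + n + d*n² (l(d, n) = -6 + ((d + n) + (n*n)*d) = -6 + ((d + n) + n²*d) = -6 + ((d + n) + d*n²) = -6 + (d + n + d*n²) = -6 + d + n + d*n²)
j(l(-3, 5))² = (-16)² = 256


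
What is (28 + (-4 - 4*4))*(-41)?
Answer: -328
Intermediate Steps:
(28 + (-4 - 4*4))*(-41) = (28 + (-4 - 16))*(-41) = (28 - 20)*(-41) = 8*(-41) = -328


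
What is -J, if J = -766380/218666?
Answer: 383190/109333 ≈ 3.5048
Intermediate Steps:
J = -383190/109333 (J = -766380*1/218666 = -383190/109333 ≈ -3.5048)
-J = -1*(-383190/109333) = 383190/109333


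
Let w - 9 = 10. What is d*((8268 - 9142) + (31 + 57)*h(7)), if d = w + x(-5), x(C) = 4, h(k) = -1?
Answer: -22126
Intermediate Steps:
w = 19 (w = 9 + 10 = 19)
d = 23 (d = 19 + 4 = 23)
d*((8268 - 9142) + (31 + 57)*h(7)) = 23*((8268 - 9142) + (31 + 57)*(-1)) = 23*(-874 + 88*(-1)) = 23*(-874 - 88) = 23*(-962) = -22126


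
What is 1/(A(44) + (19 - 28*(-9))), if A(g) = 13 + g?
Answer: 1/328 ≈ 0.0030488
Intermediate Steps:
1/(A(44) + (19 - 28*(-9))) = 1/((13 + 44) + (19 - 28*(-9))) = 1/(57 + (19 + 252)) = 1/(57 + 271) = 1/328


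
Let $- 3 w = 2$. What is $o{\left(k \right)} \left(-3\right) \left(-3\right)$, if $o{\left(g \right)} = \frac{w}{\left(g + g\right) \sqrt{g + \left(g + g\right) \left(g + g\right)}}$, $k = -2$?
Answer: $\frac{3 \sqrt{14}}{28} \approx 0.40089$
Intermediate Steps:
$w = - \frac{2}{3}$ ($w = \left(- \frac{1}{3}\right) 2 = - \frac{2}{3} \approx -0.66667$)
$o{\left(g \right)} = - \frac{1}{3 g \sqrt{g + 4 g^{2}}}$ ($o{\left(g \right)} = - \frac{2}{3 \left(g + g\right) \sqrt{g + \left(g + g\right) \left(g + g\right)}} = - \frac{2}{3 \cdot 2 g \sqrt{g + 2 g 2 g}} = - \frac{2}{3 \cdot 2 g \sqrt{g + 4 g^{2}}} = - \frac{2 \frac{1}{2 g \sqrt{g + 4 g^{2}}}}{3} = - \frac{1}{3 g \sqrt{g + 4 g^{2}}}$)
$o{\left(k \right)} \left(-3\right) \left(-3\right) = - \frac{1}{3 \left(-2\right) \sqrt{14}} \left(-3\right) \left(-3\right) = \left(- \frac{1}{3}\right) \left(- \frac{1}{2}\right) \frac{1}{\sqrt{- 2 \left(1 - 8\right)}} \left(-3\right) \left(-3\right) = \left(- \frac{1}{3}\right) \left(- \frac{1}{2}\right) \frac{1}{\sqrt{\left(-2\right) \left(-7\right)}} \left(-3\right) \left(-3\right) = \left(- \frac{1}{3}\right) \left(- \frac{1}{2}\right) \frac{1}{\sqrt{14}} \left(-3\right) \left(-3\right) = \left(- \frac{1}{3}\right) \left(- \frac{1}{2}\right) \frac{\sqrt{14}}{14} \left(-3\right) \left(-3\right) = \frac{\sqrt{14}}{84} \left(-3\right) \left(-3\right) = - \frac{\sqrt{14}}{28} \left(-3\right) = \frac{3 \sqrt{14}}{28}$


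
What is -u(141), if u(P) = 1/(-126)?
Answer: 1/126 ≈ 0.0079365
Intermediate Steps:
u(P) = -1/126
-u(141) = -1*(-1/126) = 1/126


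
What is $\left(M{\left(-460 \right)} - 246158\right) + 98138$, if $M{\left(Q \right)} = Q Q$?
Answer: $63580$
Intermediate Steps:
$M{\left(Q \right)} = Q^{2}$
$\left(M{\left(-460 \right)} - 246158\right) + 98138 = \left(\left(-460\right)^{2} - 246158\right) + 98138 = \left(211600 - 246158\right) + 98138 = -34558 + 98138 = 63580$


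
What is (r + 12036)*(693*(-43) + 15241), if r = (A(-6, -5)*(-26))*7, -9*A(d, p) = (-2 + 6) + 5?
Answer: -177869644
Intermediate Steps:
A(d, p) = -1 (A(d, p) = -((-2 + 6) + 5)/9 = -(4 + 5)/9 = -⅑*9 = -1)
r = 182 (r = -1*(-26)*7 = 26*7 = 182)
(r + 12036)*(693*(-43) + 15241) = (182 + 12036)*(693*(-43) + 15241) = 12218*(-29799 + 15241) = 12218*(-14558) = -177869644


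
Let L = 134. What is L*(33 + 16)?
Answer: 6566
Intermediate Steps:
L*(33 + 16) = 134*(33 + 16) = 134*49 = 6566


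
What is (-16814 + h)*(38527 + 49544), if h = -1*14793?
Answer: -2783660097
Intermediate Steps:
h = -14793
(-16814 + h)*(38527 + 49544) = (-16814 - 14793)*(38527 + 49544) = -31607*88071 = -2783660097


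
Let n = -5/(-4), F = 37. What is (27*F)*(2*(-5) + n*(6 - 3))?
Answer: -24975/4 ≈ -6243.8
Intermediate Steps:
n = 5/4 (n = -5*(-¼) = 5/4 ≈ 1.2500)
(27*F)*(2*(-5) + n*(6 - 3)) = (27*37)*(2*(-5) + 5*(6 - 3)/4) = 999*(-10 + (5/4)*3) = 999*(-10 + 15/4) = 999*(-25/4) = -24975/4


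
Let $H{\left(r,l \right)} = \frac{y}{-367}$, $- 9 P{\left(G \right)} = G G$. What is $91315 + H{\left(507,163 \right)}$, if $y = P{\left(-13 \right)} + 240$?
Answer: $\frac{301611454}{3303} \approx 91314.0$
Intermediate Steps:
$P{\left(G \right)} = - \frac{G^{2}}{9}$ ($P{\left(G \right)} = - \frac{G G}{9} = - \frac{G^{2}}{9}$)
$y = \frac{1991}{9}$ ($y = - \frac{\left(-13\right)^{2}}{9} + 240 = \left(- \frac{1}{9}\right) 169 + 240 = - \frac{169}{9} + 240 = \frac{1991}{9} \approx 221.22$)
$H{\left(r,l \right)} = - \frac{1991}{3303}$ ($H{\left(r,l \right)} = \frac{1991}{9 \left(-367\right)} = \frac{1991}{9} \left(- \frac{1}{367}\right) = - \frac{1991}{3303}$)
$91315 + H{\left(507,163 \right)} = 91315 - \frac{1991}{3303} = \frac{301611454}{3303}$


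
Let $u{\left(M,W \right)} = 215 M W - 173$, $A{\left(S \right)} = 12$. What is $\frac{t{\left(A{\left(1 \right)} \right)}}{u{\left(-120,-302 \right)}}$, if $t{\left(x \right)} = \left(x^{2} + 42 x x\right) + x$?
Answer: $\frac{6204}{7791427} \approx 0.00079626$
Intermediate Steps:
$t{\left(x \right)} = x + 43 x^{2}$ ($t{\left(x \right)} = \left(x^{2} + 42 x^{2}\right) + x = 43 x^{2} + x = x + 43 x^{2}$)
$u{\left(M,W \right)} = -173 + 215 M W$ ($u{\left(M,W \right)} = 215 M W - 173 = -173 + 215 M W$)
$\frac{t{\left(A{\left(1 \right)} \right)}}{u{\left(-120,-302 \right)}} = \frac{12 \left(1 + 43 \cdot 12\right)}{-173 + 215 \left(-120\right) \left(-302\right)} = \frac{12 \left(1 + 516\right)}{-173 + 7791600} = \frac{12 \cdot 517}{7791427} = 6204 \cdot \frac{1}{7791427} = \frac{6204}{7791427}$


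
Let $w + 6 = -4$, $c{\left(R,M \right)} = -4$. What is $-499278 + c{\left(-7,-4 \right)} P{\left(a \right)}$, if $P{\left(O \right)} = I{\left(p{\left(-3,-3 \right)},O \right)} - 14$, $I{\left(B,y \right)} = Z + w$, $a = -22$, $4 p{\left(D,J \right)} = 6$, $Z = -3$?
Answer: $-499170$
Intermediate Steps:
$w = -10$ ($w = -6 - 4 = -10$)
$p{\left(D,J \right)} = \frac{3}{2}$ ($p{\left(D,J \right)} = \frac{1}{4} \cdot 6 = \frac{3}{2}$)
$I{\left(B,y \right)} = -13$ ($I{\left(B,y \right)} = -3 - 10 = -13$)
$P{\left(O \right)} = -27$ ($P{\left(O \right)} = -13 - 14 = -27$)
$-499278 + c{\left(-7,-4 \right)} P{\left(a \right)} = -499278 - -108 = -499278 + 108 = -499170$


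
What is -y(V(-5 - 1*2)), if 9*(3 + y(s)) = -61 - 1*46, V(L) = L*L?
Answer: 134/9 ≈ 14.889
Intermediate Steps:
V(L) = L²
y(s) = -134/9 (y(s) = -3 + (-61 - 1*46)/9 = -3 + (-61 - 46)/9 = -3 + (⅑)*(-107) = -3 - 107/9 = -134/9)
-y(V(-5 - 1*2)) = -1*(-134/9) = 134/9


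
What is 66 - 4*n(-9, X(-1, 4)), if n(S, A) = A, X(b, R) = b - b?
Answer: 66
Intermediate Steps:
X(b, R) = 0
66 - 4*n(-9, X(-1, 4)) = 66 - 4*0 = 66 + 0 = 66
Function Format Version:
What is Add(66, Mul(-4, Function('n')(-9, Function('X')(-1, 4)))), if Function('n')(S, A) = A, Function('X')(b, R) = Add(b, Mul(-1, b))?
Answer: 66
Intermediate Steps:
Function('X')(b, R) = 0
Add(66, Mul(-4, Function('n')(-9, Function('X')(-1, 4)))) = Add(66, Mul(-4, 0)) = Add(66, 0) = 66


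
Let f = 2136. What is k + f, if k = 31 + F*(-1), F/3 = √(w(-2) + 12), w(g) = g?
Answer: 2167 - 3*√10 ≈ 2157.5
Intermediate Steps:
F = 3*√10 (F = 3*√(-2 + 12) = 3*√10 ≈ 9.4868)
k = 31 - 3*√10 (k = 31 + (3*√10)*(-1) = 31 - 3*√10 ≈ 21.513)
k + f = (31 - 3*√10) + 2136 = 2167 - 3*√10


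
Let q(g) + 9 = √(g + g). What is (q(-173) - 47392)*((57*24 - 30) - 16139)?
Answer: 701582201 - 14801*I*√346 ≈ 7.0158e+8 - 2.7531e+5*I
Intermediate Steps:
q(g) = -9 + √2*√g (q(g) = -9 + √(g + g) = -9 + √(2*g) = -9 + √2*√g)
(q(-173) - 47392)*((57*24 - 30) - 16139) = ((-9 + √2*√(-173)) - 47392)*((57*24 - 30) - 16139) = ((-9 + √2*(I*√173)) - 47392)*((1368 - 30) - 16139) = ((-9 + I*√346) - 47392)*(1338 - 16139) = (-47401 + I*√346)*(-14801) = 701582201 - 14801*I*√346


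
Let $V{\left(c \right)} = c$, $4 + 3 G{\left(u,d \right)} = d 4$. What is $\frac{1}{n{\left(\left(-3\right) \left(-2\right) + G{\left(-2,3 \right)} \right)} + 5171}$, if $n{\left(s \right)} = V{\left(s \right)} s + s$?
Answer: $\frac{9}{47293} \approx 0.0001903$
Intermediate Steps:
$G{\left(u,d \right)} = - \frac{4}{3} + \frac{4 d}{3}$ ($G{\left(u,d \right)} = - \frac{4}{3} + \frac{d 4}{3} = - \frac{4}{3} + \frac{4 d}{3}$)
$n{\left(s \right)} = s + s^{2}$ ($n{\left(s \right)} = s s + s = s^{2} + s = s + s^{2}$)
$\frac{1}{n{\left(\left(-3\right) \left(-2\right) + G{\left(-2,3 \right)} \right)} + 5171} = \frac{1}{\left(\left(-3\right) \left(-2\right) + \left(- \frac{4}{3} + \frac{4}{3} \cdot 3\right)\right) \left(1 + \left(\left(-3\right) \left(-2\right) + \left(- \frac{4}{3} + \frac{4}{3} \cdot 3\right)\right)\right) + 5171} = \frac{1}{\left(6 + \left(- \frac{4}{3} + 4\right)\right) \left(1 + \left(6 + \left(- \frac{4}{3} + 4\right)\right)\right) + 5171} = \frac{1}{\left(6 + \frac{8}{3}\right) \left(1 + \left(6 + \frac{8}{3}\right)\right) + 5171} = \frac{1}{\frac{26 \left(1 + \frac{26}{3}\right)}{3} + 5171} = \frac{1}{\frac{26}{3} \cdot \frac{29}{3} + 5171} = \frac{1}{\frac{754}{9} + 5171} = \frac{1}{\frac{47293}{9}} = \frac{9}{47293}$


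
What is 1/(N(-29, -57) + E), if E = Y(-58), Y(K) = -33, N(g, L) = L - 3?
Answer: -1/93 ≈ -0.010753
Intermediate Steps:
N(g, L) = -3 + L
E = -33
1/(N(-29, -57) + E) = 1/((-3 - 57) - 33) = 1/(-60 - 33) = 1/(-93) = -1/93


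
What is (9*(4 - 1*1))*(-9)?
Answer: -243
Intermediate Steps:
(9*(4 - 1*1))*(-9) = (9*(4 - 1))*(-9) = (9*3)*(-9) = 27*(-9) = -243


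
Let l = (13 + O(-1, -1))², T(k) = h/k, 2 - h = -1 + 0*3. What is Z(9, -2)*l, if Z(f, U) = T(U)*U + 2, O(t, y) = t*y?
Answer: 980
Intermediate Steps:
h = 3 (h = 2 - (-1 + 0*3) = 2 - (-1 + 0) = 2 - 1*(-1) = 2 + 1 = 3)
T(k) = 3/k
l = 196 (l = (13 - 1*(-1))² = (13 + 1)² = 14² = 196)
Z(f, U) = 5 (Z(f, U) = (3/U)*U + 2 = 3 + 2 = 5)
Z(9, -2)*l = 5*196 = 980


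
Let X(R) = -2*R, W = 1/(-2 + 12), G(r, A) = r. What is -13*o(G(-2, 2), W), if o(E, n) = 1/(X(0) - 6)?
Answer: 13/6 ≈ 2.1667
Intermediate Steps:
W = ⅒ (W = 1/10 = ⅒ ≈ 0.10000)
o(E, n) = -⅙ (o(E, n) = 1/(-2*0 - 6) = 1/(0 - 6) = 1/(-6) = -⅙)
-13*o(G(-2, 2), W) = -13*(-⅙) = 13/6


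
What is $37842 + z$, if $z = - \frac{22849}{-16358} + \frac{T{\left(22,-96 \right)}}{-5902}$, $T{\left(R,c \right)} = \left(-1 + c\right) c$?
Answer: $\frac{1826717620187}{48272458} \approx 37842.0$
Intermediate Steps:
$T{\left(R,c \right)} = c \left(-1 + c\right)$
$z = - \frac{8735449}{48272458}$ ($z = - \frac{22849}{-16358} + \frac{\left(-96\right) \left(-1 - 96\right)}{-5902} = \left(-22849\right) \left(- \frac{1}{16358}\right) + \left(-96\right) \left(-97\right) \left(- \frac{1}{5902}\right) = \frac{22849}{16358} + 9312 \left(- \frac{1}{5902}\right) = \frac{22849}{16358} - \frac{4656}{2951} = - \frac{8735449}{48272458} \approx -0.18096$)
$37842 + z = 37842 - \frac{8735449}{48272458} = \frac{1826717620187}{48272458}$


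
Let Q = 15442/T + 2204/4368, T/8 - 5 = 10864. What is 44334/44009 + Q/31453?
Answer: 65678016477207/65195145911623 ≈ 1.0074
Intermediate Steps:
T = 86952 (T = 40 + 8*10864 = 40 + 86912 = 86952)
Q = 224907/329693 (Q = 15442/86952 + 2204/4368 = 15442*(1/86952) + 2204*(1/4368) = 7721/43476 + 551/1092 = 224907/329693 ≈ 0.68217)
44334/44009 + Q/31453 = 44334/44009 + (224907/329693)/31453 = 44334*(1/44009) + (224907/329693)*(1/31453) = 44334/44009 + 224907/10369833929 = 65678016477207/65195145911623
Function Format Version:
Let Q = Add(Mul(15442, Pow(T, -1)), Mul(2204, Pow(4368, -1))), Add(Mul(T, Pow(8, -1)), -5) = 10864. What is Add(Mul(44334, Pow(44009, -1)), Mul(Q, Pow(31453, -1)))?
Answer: Rational(65678016477207, 65195145911623) ≈ 1.0074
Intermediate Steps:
T = 86952 (T = Add(40, Mul(8, 10864)) = Add(40, 86912) = 86952)
Q = Rational(224907, 329693) (Q = Add(Mul(15442, Pow(86952, -1)), Mul(2204, Pow(4368, -1))) = Add(Mul(15442, Rational(1, 86952)), Mul(2204, Rational(1, 4368))) = Add(Rational(7721, 43476), Rational(551, 1092)) = Rational(224907, 329693) ≈ 0.68217)
Add(Mul(44334, Pow(44009, -1)), Mul(Q, Pow(31453, -1))) = Add(Mul(44334, Pow(44009, -1)), Mul(Rational(224907, 329693), Pow(31453, -1))) = Add(Mul(44334, Rational(1, 44009)), Mul(Rational(224907, 329693), Rational(1, 31453))) = Add(Rational(44334, 44009), Rational(224907, 10369833929)) = Rational(65678016477207, 65195145911623)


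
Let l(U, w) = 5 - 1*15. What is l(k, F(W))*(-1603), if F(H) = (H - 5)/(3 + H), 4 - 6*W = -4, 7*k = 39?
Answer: 16030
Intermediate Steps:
k = 39/7 (k = (⅐)*39 = 39/7 ≈ 5.5714)
W = 4/3 (W = ⅔ - ⅙*(-4) = ⅔ + ⅔ = 4/3 ≈ 1.3333)
F(H) = (-5 + H)/(3 + H)
l(U, w) = -10 (l(U, w) = 5 - 15 = -10)
l(k, F(W))*(-1603) = -10*(-1603) = 16030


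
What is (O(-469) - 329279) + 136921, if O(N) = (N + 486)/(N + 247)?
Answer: -42703493/222 ≈ -1.9236e+5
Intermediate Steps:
O(N) = (486 + N)/(247 + N)
(O(-469) - 329279) + 136921 = ((486 - 469)/(247 - 469) - 329279) + 136921 = (17/(-222) - 329279) + 136921 = (-1/222*17 - 329279) + 136921 = (-17/222 - 329279) + 136921 = -73099955/222 + 136921 = -42703493/222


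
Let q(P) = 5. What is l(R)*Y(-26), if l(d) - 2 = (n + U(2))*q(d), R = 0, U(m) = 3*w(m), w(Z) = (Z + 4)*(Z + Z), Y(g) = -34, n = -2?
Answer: -11968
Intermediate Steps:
w(Z) = 2*Z*(4 + Z) (w(Z) = (4 + Z)*(2*Z) = 2*Z*(4 + Z))
U(m) = 6*m*(4 + m) (U(m) = 3*(2*m*(4 + m)) = 6*m*(4 + m))
l(d) = 352 (l(d) = 2 + (-2 + 6*2*(4 + 2))*5 = 2 + (-2 + 6*2*6)*5 = 2 + (-2 + 72)*5 = 2 + 70*5 = 2 + 350 = 352)
l(R)*Y(-26) = 352*(-34) = -11968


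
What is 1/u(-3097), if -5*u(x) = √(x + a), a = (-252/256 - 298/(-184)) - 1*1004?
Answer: 40*I*√138821951/6035737 ≈ 0.078083*I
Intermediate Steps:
a = -1476953/1472 (a = (-252*1/256 - 298*(-1/184)) - 1004 = (-63/64 + 149/92) - 1004 = 935/1472 - 1004 = -1476953/1472 ≈ -1003.4)
u(x) = -√(-1476953/1472 + x)/5 (u(x) = -√(x - 1476953/1472)/5 = -√(-1476953/1472 + x)/5)
1/u(-3097) = 1/(-√(-33969919 + 33856*(-3097))/920) = 1/(-√(-33969919 - 104852032)/920) = 1/(-I*√138821951/920) = 40*I*√138821951/6035737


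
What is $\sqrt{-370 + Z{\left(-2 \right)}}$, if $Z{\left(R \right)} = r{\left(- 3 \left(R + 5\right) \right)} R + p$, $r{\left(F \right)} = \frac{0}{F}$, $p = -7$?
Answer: $i \sqrt{377} \approx 19.417 i$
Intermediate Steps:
$r{\left(F \right)} = 0$
$Z{\left(R \right)} = -7$ ($Z{\left(R \right)} = 0 R - 7 = 0 - 7 = -7$)
$\sqrt{-370 + Z{\left(-2 \right)}} = \sqrt{-370 - 7} = \sqrt{-377} = i \sqrt{377}$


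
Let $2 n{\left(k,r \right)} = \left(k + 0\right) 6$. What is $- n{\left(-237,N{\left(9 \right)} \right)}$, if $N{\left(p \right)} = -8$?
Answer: $711$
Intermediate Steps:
$n{\left(k,r \right)} = 3 k$ ($n{\left(k,r \right)} = \frac{\left(k + 0\right) 6}{2} = \frac{k 6}{2} = \frac{6 k}{2} = 3 k$)
$- n{\left(-237,N{\left(9 \right)} \right)} = - 3 \left(-237\right) = \left(-1\right) \left(-711\right) = 711$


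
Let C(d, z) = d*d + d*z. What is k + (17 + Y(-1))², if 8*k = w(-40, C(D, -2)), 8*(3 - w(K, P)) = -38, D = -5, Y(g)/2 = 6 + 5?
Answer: 48703/32 ≈ 1522.0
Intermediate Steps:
Y(g) = 22 (Y(g) = 2*(6 + 5) = 2*11 = 22)
C(d, z) = d² + d*z
w(K, P) = 31/4 (w(K, P) = 3 - ⅛*(-38) = 3 + 19/4 = 31/4)
k = 31/32 (k = (⅛)*(31/4) = 31/32 ≈ 0.96875)
k + (17 + Y(-1))² = 31/32 + (17 + 22)² = 31/32 + 39² = 31/32 + 1521 = 48703/32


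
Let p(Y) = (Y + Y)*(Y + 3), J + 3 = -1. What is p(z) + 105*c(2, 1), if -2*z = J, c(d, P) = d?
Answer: 230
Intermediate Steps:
J = -4 (J = -3 - 1 = -4)
z = 2 (z = -½*(-4) = 2)
p(Y) = 2*Y*(3 + Y) (p(Y) = (2*Y)*(3 + Y) = 2*Y*(3 + Y))
p(z) + 105*c(2, 1) = 2*2*(3 + 2) + 105*2 = 2*2*5 + 210 = 20 + 210 = 230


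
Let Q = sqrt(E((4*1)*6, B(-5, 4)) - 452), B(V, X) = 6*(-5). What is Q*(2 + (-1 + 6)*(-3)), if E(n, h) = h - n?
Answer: -13*I*sqrt(506) ≈ -292.43*I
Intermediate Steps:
B(V, X) = -30
Q = I*sqrt(506) (Q = sqrt((-30 - 4*1*6) - 452) = sqrt((-30 - 4*6) - 452) = sqrt((-30 - 1*24) - 452) = sqrt((-30 - 24) - 452) = sqrt(-54 - 452) = sqrt(-506) = I*sqrt(506) ≈ 22.494*I)
Q*(2 + (-1 + 6)*(-3)) = (I*sqrt(506))*(2 + (-1 + 6)*(-3)) = (I*sqrt(506))*(2 + 5*(-3)) = (I*sqrt(506))*(2 - 15) = (I*sqrt(506))*(-13) = -13*I*sqrt(506)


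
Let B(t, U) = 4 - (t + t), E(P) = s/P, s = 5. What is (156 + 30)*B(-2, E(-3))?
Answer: 1488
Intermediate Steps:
E(P) = 5/P
B(t, U) = 4 - 2*t
(156 + 30)*B(-2, E(-3)) = (156 + 30)*(4 - 2*(-2)) = 186*(4 + 4) = 186*8 = 1488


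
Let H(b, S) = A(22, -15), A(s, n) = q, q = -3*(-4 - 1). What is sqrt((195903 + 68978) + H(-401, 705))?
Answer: 8*sqrt(4139) ≈ 514.68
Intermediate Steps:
q = 15 (q = -3*(-5) = 15)
A(s, n) = 15
H(b, S) = 15
sqrt((195903 + 68978) + H(-401, 705)) = sqrt((195903 + 68978) + 15) = sqrt(264881 + 15) = sqrt(264896) = 8*sqrt(4139)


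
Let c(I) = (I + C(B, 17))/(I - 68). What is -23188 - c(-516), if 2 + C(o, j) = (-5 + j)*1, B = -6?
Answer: -6771149/292 ≈ -23189.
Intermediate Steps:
C(o, j) = -7 + j (C(o, j) = -2 + (-5 + j)*1 = -2 + (-5 + j) = -7 + j)
c(I) = (10 + I)/(-68 + I) (c(I) = (I + (-7 + 17))/(I - 68) = (I + 10)/(-68 + I) = (10 + I)/(-68 + I))
-23188 - c(-516) = -23188 - (10 - 516)/(-68 - 516) = -23188 - (-506)/(-584) = -23188 - (-1)*(-506)/584 = -23188 - 1*253/292 = -23188 - 253/292 = -6771149/292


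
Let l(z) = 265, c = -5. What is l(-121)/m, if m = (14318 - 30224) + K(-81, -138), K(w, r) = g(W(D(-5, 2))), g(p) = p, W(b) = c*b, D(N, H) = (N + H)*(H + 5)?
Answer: -265/15801 ≈ -0.016771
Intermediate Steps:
D(N, H) = (5 + H)*(H + N) (D(N, H) = (H + N)*(5 + H) = (5 + H)*(H + N))
W(b) = -5*b
K(w, r) = 105 (K(w, r) = -5*(2² + 5*2 + 5*(-5) + 2*(-5)) = -5*(4 + 10 - 25 - 10) = -5*(-21) = 105)
m = -15801 (m = (14318 - 30224) + 105 = -15906 + 105 = -15801)
l(-121)/m = 265/(-15801) = 265*(-1/15801) = -265/15801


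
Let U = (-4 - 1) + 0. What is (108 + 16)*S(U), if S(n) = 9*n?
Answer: -5580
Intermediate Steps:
U = -5 (U = -5 + 0 = -5)
(108 + 16)*S(U) = (108 + 16)*(9*(-5)) = 124*(-45) = -5580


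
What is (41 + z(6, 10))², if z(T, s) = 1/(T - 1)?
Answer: 42436/25 ≈ 1697.4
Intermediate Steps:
z(T, s) = 1/(-1 + T)
(41 + z(6, 10))² = (41 + 1/(-1 + 6))² = (41 + 1/5)² = (41 + ⅕)² = (206/5)² = 42436/25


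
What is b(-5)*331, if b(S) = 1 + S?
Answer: -1324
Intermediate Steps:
b(-5)*331 = (1 - 5)*331 = -4*331 = -1324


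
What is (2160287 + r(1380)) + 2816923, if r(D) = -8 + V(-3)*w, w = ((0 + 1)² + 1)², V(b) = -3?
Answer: 4977190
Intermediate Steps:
w = 4 (w = (1² + 1)² = (1 + 1)² = 2² = 4)
r(D) = -20 (r(D) = -8 - 3*4 = -8 - 12 = -20)
(2160287 + r(1380)) + 2816923 = (2160287 - 20) + 2816923 = 2160267 + 2816923 = 4977190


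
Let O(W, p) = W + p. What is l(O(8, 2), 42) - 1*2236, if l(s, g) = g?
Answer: -2194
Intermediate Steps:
l(O(8, 2), 42) - 1*2236 = 42 - 1*2236 = 42 - 2236 = -2194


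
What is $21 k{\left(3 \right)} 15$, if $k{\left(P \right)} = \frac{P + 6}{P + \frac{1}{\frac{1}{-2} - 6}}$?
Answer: $\frac{36855}{37} \approx 996.08$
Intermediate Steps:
$k{\left(P \right)} = \frac{6 + P}{- \frac{2}{13} + P}$ ($k{\left(P \right)} = \frac{6 + P}{P + \frac{1}{- \frac{1}{2} - 6}} = \frac{6 + P}{P + \frac{1}{- \frac{13}{2}}} = \frac{6 + P}{P - \frac{2}{13}} = \frac{6 + P}{- \frac{2}{13} + P}$)
$21 k{\left(3 \right)} 15 = 21 \frac{13 \left(6 + 3\right)}{-2 + 13 \cdot 3} \cdot 15 = 21 \cdot 13 \frac{1}{-2 + 39} \cdot 9 \cdot 15 = 21 \cdot 13 \cdot \frac{1}{37} \cdot 9 \cdot 15 = 21 \cdot \frac{117}{37} \cdot 15 = \frac{2457}{37} \cdot 15 = \frac{36855}{37}$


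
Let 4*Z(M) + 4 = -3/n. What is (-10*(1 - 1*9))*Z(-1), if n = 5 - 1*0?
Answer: -92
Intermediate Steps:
n = 5 (n = 5 + 0 = 5)
Z(M) = -23/20 (Z(M) = -1 + (-3/5)/4 = -1 + (-3*⅕)/4 = -1 + (¼)*(-⅗) = -1 - 3/20 = -23/20)
(-10*(1 - 1*9))*Z(-1) = -10*(1 - 1*9)*(-23/20) = -10*(1 - 9)*(-23/20) = -10*(-8)*(-23/20) = 80*(-23/20) = -92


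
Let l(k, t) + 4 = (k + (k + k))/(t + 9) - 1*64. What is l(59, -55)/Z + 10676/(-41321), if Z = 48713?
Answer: -3437046479/13227430594 ≈ -0.25984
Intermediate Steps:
l(k, t) = -68 + 3*k/(9 + t) (l(k, t) = -4 + ((k + (k + k))/(t + 9) - 1*64) = -4 + ((k + 2*k)/(9 + t) - 64) = -4 + ((3*k)/(9 + t) - 64) = -4 + (3*k/(9 + t) - 64) = -4 + (-64 + 3*k/(9 + t)) = -68 + 3*k/(9 + t))
l(59, -55)/Z + 10676/(-41321) = ((-612 - 68*(-55) + 3*59)/(9 - 55))/48713 + 10676/(-41321) = ((-612 + 3740 + 177)/(-46))*(1/48713) + 10676*(-1/41321) = -1/46*3305*(1/48713) - 10676/41321 = -3305/46*1/48713 - 10676/41321 = -3305/2240798 - 10676/41321 = -3437046479/13227430594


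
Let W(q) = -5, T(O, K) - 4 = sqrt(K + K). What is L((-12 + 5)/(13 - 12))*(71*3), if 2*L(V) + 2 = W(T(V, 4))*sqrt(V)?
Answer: -213 - 1065*I*sqrt(7)/2 ≈ -213.0 - 1408.9*I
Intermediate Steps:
T(O, K) = 4 + sqrt(2)*sqrt(K) (T(O, K) = 4 + sqrt(K + K) = 4 + sqrt(2*K) = 4 + sqrt(2)*sqrt(K))
L(V) = -1 - 5*sqrt(V)/2 (L(V) = -1 + (-5*sqrt(V))/2 = -1 - 5*sqrt(V)/2)
L((-12 + 5)/(13 - 12))*(71*3) = (-1 - 5*sqrt(-12 + 5)/sqrt(13 - 12)/2)*(71*3) = (-1 - 5*sqrt(-7)/2)*213 = (-1 - 5*I*sqrt(7)/2)*213 = -213 - 1065*I*sqrt(7)/2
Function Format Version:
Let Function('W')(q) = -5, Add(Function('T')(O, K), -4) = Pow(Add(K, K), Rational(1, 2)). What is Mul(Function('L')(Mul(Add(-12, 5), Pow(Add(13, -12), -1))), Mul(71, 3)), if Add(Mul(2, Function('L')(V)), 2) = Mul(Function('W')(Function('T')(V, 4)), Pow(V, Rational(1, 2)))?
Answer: Add(-213, Mul(Rational(-1065, 2), I, Pow(7, Rational(1, 2)))) ≈ Add(-213.00, Mul(-1408.9, I))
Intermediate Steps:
Function('T')(O, K) = Add(4, Mul(Pow(2, Rational(1, 2)), Pow(K, Rational(1, 2)))) (Function('T')(O, K) = Add(4, Pow(Add(K, K), Rational(1, 2))) = Add(4, Pow(Mul(2, K), Rational(1, 2))) = Add(4, Mul(Pow(2, Rational(1, 2)), Pow(K, Rational(1, 2)))))
Function('L')(V) = Add(-1, Mul(Rational(-5, 2), Pow(V, Rational(1, 2)))) (Function('L')(V) = Add(-1, Mul(Rational(1, 2), Mul(-5, Pow(V, Rational(1, 2))))) = Add(-1, Mul(Rational(-5, 2), Pow(V, Rational(1, 2)))))
Mul(Function('L')(Mul(Add(-12, 5), Pow(Add(13, -12), -1))), Mul(71, 3)) = Mul(Add(-1, Mul(Rational(-5, 2), Pow(Mul(Add(-12, 5), Pow(Add(13, -12), -1)), Rational(1, 2)))), Mul(71, 3)) = Mul(Add(-1, Mul(Rational(-5, 2), Pow(Mul(-7, Pow(1, -1)), Rational(1, 2)))), 213) = Mul(Add(-1, Mul(Rational(-5, 2), Pow(Mul(-7, 1), Rational(1, 2)))), 213) = Mul(Add(-1, Mul(Rational(-5, 2), Pow(-7, Rational(1, 2)))), 213) = Mul(Add(-1, Mul(Rational(-5, 2), Mul(I, Pow(7, Rational(1, 2))))), 213) = Mul(Add(-1, Mul(Rational(-5, 2), I, Pow(7, Rational(1, 2)))), 213) = Add(-213, Mul(Rational(-1065, 2), I, Pow(7, Rational(1, 2))))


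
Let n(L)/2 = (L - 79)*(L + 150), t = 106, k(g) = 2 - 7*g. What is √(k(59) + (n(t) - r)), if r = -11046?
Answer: √24459 ≈ 156.39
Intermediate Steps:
n(L) = 2*(-79 + L)*(150 + L) (n(L) = 2*((L - 79)*(L + 150)) = 2*((-79 + L)*(150 + L)) = 2*(-79 + L)*(150 + L))
√(k(59) + (n(t) - r)) = √((2 - 7*59) + ((-23700 + 2*106² + 142*106) - 1*(-11046))) = √((2 - 413) + ((-23700 + 2*11236 + 15052) + 11046)) = √(-411 + ((-23700 + 22472 + 15052) + 11046)) = √(-411 + (13824 + 11046)) = √(-411 + 24870) = √24459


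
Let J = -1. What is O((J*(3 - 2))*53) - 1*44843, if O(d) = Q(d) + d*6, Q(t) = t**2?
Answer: -42352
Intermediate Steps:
O(d) = d**2 + 6*d (O(d) = d**2 + d*6 = d**2 + 6*d)
O((J*(3 - 2))*53) - 1*44843 = (-(3 - 2)*53)*(6 - (3 - 2)*53) - 1*44843 = (-1*1*53)*(6 - 1*1*53) - 44843 = (-1*53)*(6 - 1*53) - 44843 = -53*(6 - 53) - 44843 = -53*(-47) - 44843 = 2491 - 44843 = -42352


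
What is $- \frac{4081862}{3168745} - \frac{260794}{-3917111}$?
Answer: $- \frac{15162716857152}{12412325895695} \approx -1.2216$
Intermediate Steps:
$- \frac{4081862}{3168745} - \frac{260794}{-3917111} = \left(-4081862\right) \frac{1}{3168745} - - \frac{260794}{3917111} = - \frac{4081862}{3168745} + \frac{260794}{3917111} = - \frac{15162716857152}{12412325895695}$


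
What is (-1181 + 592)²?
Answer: 346921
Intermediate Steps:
(-1181 + 592)² = (-589)² = 346921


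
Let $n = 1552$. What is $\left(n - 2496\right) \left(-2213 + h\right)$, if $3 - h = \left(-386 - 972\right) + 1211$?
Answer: $1947472$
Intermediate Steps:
$h = 150$ ($h = 3 - \left(\left(-386 - 972\right) + 1211\right) = 3 - \left(-1358 + 1211\right) = 3 - -147 = 3 + 147 = 150$)
$\left(n - 2496\right) \left(-2213 + h\right) = \left(1552 - 2496\right) \left(-2213 + 150\right) = \left(1552 - 2496\right) \left(-2063\right) = \left(-944\right) \left(-2063\right) = 1947472$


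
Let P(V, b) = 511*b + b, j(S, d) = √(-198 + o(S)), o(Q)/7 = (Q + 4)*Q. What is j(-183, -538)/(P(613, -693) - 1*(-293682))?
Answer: -√229101/61134 ≈ -0.0078294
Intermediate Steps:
o(Q) = 7*Q*(4 + Q) (o(Q) = 7*((Q + 4)*Q) = 7*((4 + Q)*Q) = 7*(Q*(4 + Q)) = 7*Q*(4 + Q))
j(S, d) = √(-198 + 7*S*(4 + S))
P(V, b) = 512*b
j(-183, -538)/(P(613, -693) - 1*(-293682)) = √(-198 + 7*(-183)*(4 - 183))/(512*(-693) - 1*(-293682)) = √(-198 + 7*(-183)*(-179))/(-354816 + 293682) = √(-198 + 229299)/(-61134) = √229101*(-1/61134) = -√229101/61134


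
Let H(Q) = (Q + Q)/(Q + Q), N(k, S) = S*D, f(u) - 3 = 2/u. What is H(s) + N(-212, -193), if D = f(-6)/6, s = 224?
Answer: -763/9 ≈ -84.778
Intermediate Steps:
f(u) = 3 + 2/u
D = 4/9 (D = (3 + 2/(-6))/6 = (3 + 2*(-⅙))*(⅙) = (3 - ⅓)*(⅙) = (8/3)*(⅙) = 4/9 ≈ 0.44444)
N(k, S) = 4*S/9 (N(k, S) = S*(4/9) = 4*S/9)
H(Q) = 1 (H(Q) = (2*Q)/((2*Q)) = (2*Q)*(1/(2*Q)) = 1)
H(s) + N(-212, -193) = 1 + (4/9)*(-193) = 1 - 772/9 = -763/9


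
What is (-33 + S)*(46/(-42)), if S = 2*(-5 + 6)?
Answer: 713/21 ≈ 33.952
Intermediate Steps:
S = 2 (S = 2*1 = 2)
(-33 + S)*(46/(-42)) = (-33 + 2)*(46/(-42)) = -1426*(-1)/42 = -31*(-23/21) = 713/21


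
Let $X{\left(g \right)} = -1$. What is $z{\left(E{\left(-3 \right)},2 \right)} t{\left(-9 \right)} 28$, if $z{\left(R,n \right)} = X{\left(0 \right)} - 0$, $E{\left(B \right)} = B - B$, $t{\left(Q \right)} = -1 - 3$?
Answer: $112$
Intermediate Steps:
$t{\left(Q \right)} = -4$
$E{\left(B \right)} = 0$
$z{\left(R,n \right)} = -1$ ($z{\left(R,n \right)} = -1 - 0 = -1 + 0 = -1$)
$z{\left(E{\left(-3 \right)},2 \right)} t{\left(-9 \right)} 28 = \left(-1\right) \left(-4\right) 28 = 4 \cdot 28 = 112$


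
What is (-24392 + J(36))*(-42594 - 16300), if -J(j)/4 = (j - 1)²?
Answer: 1725123048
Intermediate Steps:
J(j) = -4*(-1 + j)² (J(j) = -4*(j - 1)² = -4*(-1 + j)²)
(-24392 + J(36))*(-42594 - 16300) = (-24392 - 4*(-1 + 36)²)*(-42594 - 16300) = (-24392 - 4*35²)*(-58894) = (-24392 - 4*1225)*(-58894) = (-24392 - 4900)*(-58894) = -29292*(-58894) = 1725123048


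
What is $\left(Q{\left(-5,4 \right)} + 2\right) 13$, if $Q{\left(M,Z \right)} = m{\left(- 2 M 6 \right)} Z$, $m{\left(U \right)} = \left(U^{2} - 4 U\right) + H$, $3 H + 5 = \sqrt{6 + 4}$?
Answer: $\frac{523978}{3} + \frac{52 \sqrt{10}}{3} \approx 1.7471 \cdot 10^{5}$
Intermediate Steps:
$H = - \frac{5}{3} + \frac{\sqrt{10}}{3}$ ($H = - \frac{5}{3} + \frac{\sqrt{6 + 4}}{3} = - \frac{5}{3} + \frac{\sqrt{10}}{3} \approx -0.61257$)
$m{\left(U \right)} = - \frac{5}{3} + U^{2} - 4 U + \frac{\sqrt{10}}{3}$ ($m{\left(U \right)} = \left(U^{2} - 4 U\right) - \left(\frac{5}{3} - \frac{\sqrt{10}}{3}\right) = - \frac{5}{3} + U^{2} - 4 U + \frac{\sqrt{10}}{3}$)
$Q{\left(M,Z \right)} = Z \left(- \frac{5}{3} + 48 M + 144 M^{2} + \frac{\sqrt{10}}{3}\right)$ ($Q{\left(M,Z \right)} = \left(- \frac{5}{3} + \left(- 2 M 6\right)^{2} - 4 - 2 M 6 + \frac{\sqrt{10}}{3}\right) Z = \left(- \frac{5}{3} + \left(- 12 M\right)^{2} - 4 \left(- 12 M\right) + \frac{\sqrt{10}}{3}\right) Z = \left(- \frac{5}{3} + 144 M^{2} + 48 M + \frac{\sqrt{10}}{3}\right) Z = \left(- \frac{5}{3} + 48 M + 144 M^{2} + \frac{\sqrt{10}}{3}\right) Z = Z \left(- \frac{5}{3} + 48 M + 144 M^{2} + \frac{\sqrt{10}}{3}\right)$)
$\left(Q{\left(-5,4 \right)} + 2\right) 13 = \left(\frac{1}{3} \cdot 4 \left(-5 + \sqrt{10} + 144 \left(-5\right) + 432 \left(-5\right)^{2}\right) + 2\right) 13 = \left(\frac{1}{3} \cdot 4 \left(-5 + \sqrt{10} - 720 + 432 \cdot 25\right) + 2\right) 13 = \left(\frac{1}{3} \cdot 4 \left(-5 + \sqrt{10} - 720 + 10800\right) + 2\right) 13 = \left(\frac{1}{3} \cdot 4 \left(10075 + \sqrt{10}\right) + 2\right) 13 = \left(\left(\frac{40300}{3} + \frac{4 \sqrt{10}}{3}\right) + 2\right) 13 = \left(\frac{40306}{3} + \frac{4 \sqrt{10}}{3}\right) 13 = \frac{523978}{3} + \frac{52 \sqrt{10}}{3}$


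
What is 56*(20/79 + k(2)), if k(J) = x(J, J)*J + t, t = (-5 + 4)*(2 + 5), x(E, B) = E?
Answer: -12152/79 ≈ -153.82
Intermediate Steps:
t = -7 (t = -1*7 = -7)
k(J) = -7 + J² (k(J) = J*J - 7 = J² - 7 = -7 + J²)
56*(20/79 + k(2)) = 56*(20/79 + (-7 + 2²)) = 56*(20*(1/79) + (-7 + 4)) = 56*(20/79 - 3) = 56*(-217/79) = -12152/79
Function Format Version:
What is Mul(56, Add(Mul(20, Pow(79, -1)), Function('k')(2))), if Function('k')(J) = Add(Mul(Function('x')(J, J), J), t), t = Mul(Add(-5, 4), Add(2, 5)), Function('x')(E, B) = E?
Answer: Rational(-12152, 79) ≈ -153.82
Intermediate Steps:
t = -7 (t = Mul(-1, 7) = -7)
Function('k')(J) = Add(-7, Pow(J, 2)) (Function('k')(J) = Add(Mul(J, J), -7) = Add(Pow(J, 2), -7) = Add(-7, Pow(J, 2)))
Mul(56, Add(Mul(20, Pow(79, -1)), Function('k')(2))) = Mul(56, Add(Mul(20, Pow(79, -1)), Add(-7, Pow(2, 2)))) = Mul(56, Add(Mul(20, Rational(1, 79)), Add(-7, 4))) = Mul(56, Add(Rational(20, 79), -3)) = Mul(56, Rational(-217, 79)) = Rational(-12152, 79)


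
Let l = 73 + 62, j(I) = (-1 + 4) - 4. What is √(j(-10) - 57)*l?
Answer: 135*I*√58 ≈ 1028.1*I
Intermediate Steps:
j(I) = -1 (j(I) = 3 - 4 = -1)
l = 135
√(j(-10) - 57)*l = √(-1 - 57)*135 = √(-58)*135 = (I*√58)*135 = 135*I*√58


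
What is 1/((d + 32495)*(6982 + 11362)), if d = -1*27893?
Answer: 1/84419088 ≈ 1.1846e-8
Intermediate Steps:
d = -27893
1/((d + 32495)*(6982 + 11362)) = 1/((-27893 + 32495)*(6982 + 11362)) = 1/(4602*18344) = 1/84419088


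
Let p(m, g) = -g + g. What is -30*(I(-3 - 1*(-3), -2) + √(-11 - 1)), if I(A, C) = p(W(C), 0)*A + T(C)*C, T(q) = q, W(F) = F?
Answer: -120 - 60*I*√3 ≈ -120.0 - 103.92*I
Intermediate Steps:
p(m, g) = 0
I(A, C) = C² (I(A, C) = 0*A + C*C = 0 + C² = C²)
-30*(I(-3 - 1*(-3), -2) + √(-11 - 1)) = -30*((-2)² + √(-11 - 1)) = -30*(4 + √(-12)) = -30*(4 + 2*I*√3) = -120 - 60*I*√3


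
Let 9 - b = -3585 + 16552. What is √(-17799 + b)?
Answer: I*√30757 ≈ 175.38*I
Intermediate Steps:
b = -12958 (b = 9 - (-3585 + 16552) = 9 - 1*12967 = 9 - 12967 = -12958)
√(-17799 + b) = √(-17799 - 12958) = √(-30757) = I*√30757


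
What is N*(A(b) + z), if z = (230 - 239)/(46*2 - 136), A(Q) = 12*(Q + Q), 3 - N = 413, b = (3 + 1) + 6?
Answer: -2166645/22 ≈ -98484.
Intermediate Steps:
b = 10 (b = 4 + 6 = 10)
N = -410 (N = 3 - 1*413 = 3 - 413 = -410)
A(Q) = 24*Q (A(Q) = 12*(2*Q) = 24*Q)
z = 9/44 (z = -9/(92 - 136) = -9/(-44) = -9*(-1/44) = 9/44 ≈ 0.20455)
N*(A(b) + z) = -410*(24*10 + 9/44) = -410*(240 + 9/44) = -410*10569/44 = -2166645/22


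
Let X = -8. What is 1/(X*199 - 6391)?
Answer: -1/7983 ≈ -0.00012527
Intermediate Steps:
1/(X*199 - 6391) = 1/(-8*199 - 6391) = 1/(-1592 - 6391) = 1/(-7983) = -1/7983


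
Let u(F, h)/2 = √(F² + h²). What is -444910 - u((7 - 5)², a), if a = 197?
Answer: -444910 - 10*√1553 ≈ -4.4530e+5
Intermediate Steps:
u(F, h) = 2*√(F² + h²)
-444910 - u((7 - 5)², a) = -444910 - 2*√(((7 - 5)²)² + 197²) = -444910 - 2*√((2²)² + 38809) = -444910 - 2*√(4² + 38809) = -444910 - 2*√(16 + 38809) = -444910 - 2*√38825 = -444910 - 2*5*√1553 = -444910 - 10*√1553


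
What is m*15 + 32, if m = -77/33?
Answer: -3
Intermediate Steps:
m = -7/3 (m = -77*1/33 = -7/3 ≈ -2.3333)
m*15 + 32 = -7/3*15 + 32 = -35 + 32 = -3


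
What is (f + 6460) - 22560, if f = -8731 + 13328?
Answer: -11503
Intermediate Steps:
f = 4597
(f + 6460) - 22560 = (4597 + 6460) - 22560 = 11057 - 22560 = -11503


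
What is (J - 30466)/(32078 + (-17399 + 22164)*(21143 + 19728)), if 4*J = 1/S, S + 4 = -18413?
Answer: -2244369289/14349229327524 ≈ -0.00015641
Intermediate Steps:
S = -18417 (S = -4 - 18413 = -18417)
J = -1/73668 (J = (1/4)/(-18417) = (1/4)*(-1/18417) = -1/73668 ≈ -1.3574e-5)
(J - 30466)/(32078 + (-17399 + 22164)*(21143 + 19728)) = (-1/73668 - 30466)/(32078 + (-17399 + 22164)*(21143 + 19728)) = -2244369289/(73668*(32078 + 4765*40871)) = -2244369289/(73668*(32078 + 194750315)) = -2244369289/73668/194782393 = -2244369289/73668*1/194782393 = -2244369289/14349229327524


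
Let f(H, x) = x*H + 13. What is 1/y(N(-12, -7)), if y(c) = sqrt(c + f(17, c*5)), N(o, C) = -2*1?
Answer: -I*sqrt(159)/159 ≈ -0.079305*I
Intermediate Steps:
f(H, x) = 13 + H*x (f(H, x) = H*x + 13 = 13 + H*x)
N(o, C) = -2
y(c) = sqrt(13 + 86*c) (y(c) = sqrt(c + (13 + 17*(c*5))) = sqrt(c + (13 + 17*(5*c))) = sqrt(c + (13 + 85*c)) = sqrt(13 + 86*c))
1/y(N(-12, -7)) = 1/(sqrt(13 + 86*(-2))) = 1/(sqrt(13 - 172)) = 1/(sqrt(-159)) = 1/(I*sqrt(159)) = -I*sqrt(159)/159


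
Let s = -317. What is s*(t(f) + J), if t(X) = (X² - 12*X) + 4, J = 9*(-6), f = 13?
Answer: 11729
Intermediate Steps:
J = -54
t(X) = 4 + X² - 12*X
s*(t(f) + J) = -317*((4 + 13² - 12*13) - 54) = -317*((4 + 169 - 156) - 54) = -317*(17 - 54) = -317*(-37) = 11729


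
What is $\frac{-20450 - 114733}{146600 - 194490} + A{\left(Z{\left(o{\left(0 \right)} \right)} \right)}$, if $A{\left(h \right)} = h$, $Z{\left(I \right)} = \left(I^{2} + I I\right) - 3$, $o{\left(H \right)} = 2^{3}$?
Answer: $\frac{6121433}{47890} \approx 127.82$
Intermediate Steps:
$o{\left(H \right)} = 8$
$Z{\left(I \right)} = -3 + 2 I^{2}$ ($Z{\left(I \right)} = \left(I^{2} + I^{2}\right) - 3 = 2 I^{2} - 3 = -3 + 2 I^{2}$)
$\frac{-20450 - 114733}{146600 - 194490} + A{\left(Z{\left(o{\left(0 \right)} \right)} \right)} = \frac{-20450 - 114733}{146600 - 194490} - \left(3 - 2 \cdot 8^{2}\right) = - \frac{135183}{-47890} + \left(-3 + 2 \cdot 64\right) = \left(-135183\right) \left(- \frac{1}{47890}\right) + \left(-3 + 128\right) = \frac{135183}{47890} + 125 = \frac{6121433}{47890}$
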